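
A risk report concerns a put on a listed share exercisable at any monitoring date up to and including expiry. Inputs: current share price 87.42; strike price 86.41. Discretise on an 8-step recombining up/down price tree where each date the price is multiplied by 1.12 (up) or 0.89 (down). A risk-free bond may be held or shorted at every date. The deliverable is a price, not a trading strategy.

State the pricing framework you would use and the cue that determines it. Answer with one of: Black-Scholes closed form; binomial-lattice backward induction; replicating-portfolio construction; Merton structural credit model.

framework: binomial-lattice backward induction

Key observation: the defining feature is the embedded early-exercise option across 8 discrete dates on the spot-87.42 tree; pricing the strike-86.41 put means working backward with an exercise test at every node.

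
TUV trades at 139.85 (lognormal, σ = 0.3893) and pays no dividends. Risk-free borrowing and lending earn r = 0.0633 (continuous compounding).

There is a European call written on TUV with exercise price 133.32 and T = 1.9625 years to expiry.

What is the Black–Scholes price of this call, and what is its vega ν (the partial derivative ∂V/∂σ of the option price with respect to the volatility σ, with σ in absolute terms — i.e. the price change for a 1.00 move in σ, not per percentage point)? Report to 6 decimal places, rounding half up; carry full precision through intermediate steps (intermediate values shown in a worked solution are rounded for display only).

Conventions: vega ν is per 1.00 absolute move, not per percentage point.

σ√T = 0.3893·√1.9625 = 0.545367
d₁ = (ln(S/K) + (r+σ²/2)T) / (σ√T) = (ln(139.85/133.32) + (0.0633+0.3893²/2)·1.9625) / 0.545367 = (0.047818 + 0.272939) / 0.545367 = 0.588149
d₂ = d₁ − σ√T = 0.588149 − 0.545367 = 0.042781
e^{−rT} = 0.883180
N(d₁) = 0.721784,  N(d₂) = 0.517062
Call price V = S·N(d₁) − K·e^{−rT}·N(d₂) = 100.941466 − 60.881765 = 40.059701
φ(d₁) = (1/√(2π))·e^{−d₁²/2} = 0.335579
ν = S·φ(d₁)·√T = 65.744889

price = 40.059701
ν = 65.744889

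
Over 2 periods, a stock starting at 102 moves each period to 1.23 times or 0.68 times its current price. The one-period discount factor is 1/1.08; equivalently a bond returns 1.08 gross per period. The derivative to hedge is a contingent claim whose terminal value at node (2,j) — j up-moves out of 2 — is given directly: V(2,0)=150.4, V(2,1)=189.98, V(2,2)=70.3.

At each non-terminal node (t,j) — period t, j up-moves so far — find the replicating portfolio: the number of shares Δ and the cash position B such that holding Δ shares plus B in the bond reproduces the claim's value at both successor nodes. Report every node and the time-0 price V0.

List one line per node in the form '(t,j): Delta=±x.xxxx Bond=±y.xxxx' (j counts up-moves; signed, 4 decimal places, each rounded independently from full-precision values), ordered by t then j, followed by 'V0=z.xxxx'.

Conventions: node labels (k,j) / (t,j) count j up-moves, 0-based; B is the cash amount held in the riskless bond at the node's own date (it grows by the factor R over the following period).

(0,0): Delta=-1.2584 Bond=234.4415
(1,0): Delta=1.0375 Bond=93.9488
(1,1): Delta=-1.7344 Bond=312.9148
V0=106.0821

Since d<R<u, set p* = (R−d)/(u−d) = 0.7273; price each node as the discounted p*-expectation of its children.
Terminal payoffs: V(2,0)=150.4000, V(2,1)=189.9800, V(2,2)=70.3000
  t=1,j=0: stock 69.3600 → up 85.3128 (V=189.9800), down 47.1648 (V=150.4000). Price 165.9125; hedge Δ=1.0375, bond B=93.9488.
  t=1,j=1: stock 125.4600 → up 154.3158 (V=70.3000), down 85.3128 (V=189.9800). Price 95.3148; hedge Δ=-1.7344, bond B=312.9148.
  t=0,j=0: stock 102.0000 → up 125.4600 (V=95.3148), down 69.3600 (V=165.9125). Price 106.0821; hedge Δ=-1.2584, bond B=234.4415.
As a check, the time-0 holding Δ(0,0)·S0 + B(0,0) comes to 106.0821 — exactly V0.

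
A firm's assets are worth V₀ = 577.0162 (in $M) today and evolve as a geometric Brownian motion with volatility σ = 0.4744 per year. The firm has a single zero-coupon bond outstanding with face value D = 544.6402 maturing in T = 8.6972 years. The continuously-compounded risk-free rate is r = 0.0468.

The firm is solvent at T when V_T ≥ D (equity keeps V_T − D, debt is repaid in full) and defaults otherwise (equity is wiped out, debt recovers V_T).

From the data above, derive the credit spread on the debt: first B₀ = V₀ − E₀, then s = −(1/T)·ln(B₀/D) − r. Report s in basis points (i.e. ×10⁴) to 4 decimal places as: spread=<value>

Work the structural quantities from V₀ = 577.0162 against face 544.6402:
d₁ = [ln(V₀/D) + (r + σ²/2)T] / (σ√T)
   = [ln(577.0162/544.6402) + (0.0468 + 0.5·0.4744²)·8.6972] / (0.4744·√8.6972)
   = [0.057745 + 1.385705] / 1.399054 = 1.031733
d₂ = d₁ − σ√T = 1.031733 − 1.399054 = -0.367321
N(d₁) = 0.848901,  N(d₂) = 0.356690,  e^(−rT) = 0.665625
E₀ = V₀·N(d₁) − D·e^(−rT)·N(d₂)
   = 577.0162·0.848901 − 544.6402·0.665625·0.356690 = 360.520471
B₀ = V₀ − E₀ = 577.0162 − 360.520471 = 216.495729
spread = −(1/T)·ln(B₀/D) − r = −(1/8.6972)·ln(216.495729/544.6402) − 0.0468 = 0.05927489
in basis points: 0.05927489 × 10⁴ = 592.7489 bp

spread=592.7489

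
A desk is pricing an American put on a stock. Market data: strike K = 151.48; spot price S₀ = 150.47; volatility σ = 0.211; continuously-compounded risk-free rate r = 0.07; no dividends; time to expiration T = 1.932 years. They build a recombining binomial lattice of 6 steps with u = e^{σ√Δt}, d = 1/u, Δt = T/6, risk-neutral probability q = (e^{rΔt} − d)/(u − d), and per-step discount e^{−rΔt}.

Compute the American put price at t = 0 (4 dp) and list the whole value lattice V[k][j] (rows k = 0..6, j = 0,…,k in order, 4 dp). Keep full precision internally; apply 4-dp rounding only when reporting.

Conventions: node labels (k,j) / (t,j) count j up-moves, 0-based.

price = 11.0139
tree:
11.0139
19.4353 4.9764
33.0527 9.7383 1.5120
46.4162 18.4125 3.4547 0.0777
58.2718 33.0527 7.8870 0.1826 0.0000
68.7896 46.4162 17.9893 0.4295 0.0000 0.0000
78.1205 58.2718 33.0527 1.0100 0.0000 0.0000 0.0000

params: Δt=0.32200 u=1.12719 d=0.88716 q=0.56507 e^(-rΔt)=0.97771
t_6 payoffs: 78.1205 58.2718 33.0527 1.0100 0.0000 0.0000 0.0000
k=5: node(5,0) S=82.6904 payoff=68.7896 vs cont=65.4134 → 68.7896 [stop]  node(5,1) S=105.0638 payoff=46.4162 vs cont=43.0401 → 46.4162 [stop]  node(5,2) S=133.4907 payoff=17.9893 vs cont=14.6131 → 17.9893 [stop]  node(5,3) S=169.6090 payoff=0.0000 vs cont=0.4295 → 0.4295 [wait]  node(5,4) S=215.4998 payoff=0.0000 vs cont=0.0000 → 0.0000 [wait]  node(5,5) S=273.8071 payoff=0.0000 vs cont=0.0000 → 0.0000 [wait]
k=4: node(4,0) S=93.2082 payoff=58.2718 vs cont=54.8956 → 58.2718 [stop]  node(4,1) S=118.4273 payoff=33.0527 vs cont=29.6765 → 33.0527 [stop]  node(4,2) S=150.4700 payoff=1.0100 vs cont=7.8870 → 7.8870 [wait]  node(4,3) S=191.1824 payoff=0.0000 vs cont=0.1826 → 0.1826 [wait]  node(4,4) S=242.9102 payoff=0.0000 vs cont=0.0000 → 0.0000 [wait]
k=3: node(3,0) S=105.0638 payoff=46.4162 vs cont=43.0401 → 46.4162 [stop]  node(3,1) S=133.4907 payoff=17.9893 vs cont=18.4125 → 18.4125 [wait]  node(3,2) S=169.6090 payoff=0.0000 vs cont=3.4547 → 3.4547 [wait]  node(3,3) S=215.4998 payoff=0.0000 vs cont=0.0777 → 0.0777 [wait]
k=2: node(2,0) S=118.4273 payoff=33.0527 vs cont=29.9103 → 33.0527 [stop]  node(2,1) S=150.4700 payoff=1.0100 vs cont=9.7383 → 9.7383 [wait]  node(2,2) S=191.1824 payoff=0.0000 vs cont=1.5120 → 1.5120 [wait]
k=1: node(1,0) S=133.4907 payoff=17.9893 vs cont=19.4353 → 19.4353 [wait]  node(1,1) S=169.6090 payoff=0.0000 vs cont=4.9764 → 4.9764 [wait]
k=0: node(0,0) S=150.4700 payoff=1.0100 vs cont=11.0139 → 11.0139 [wait]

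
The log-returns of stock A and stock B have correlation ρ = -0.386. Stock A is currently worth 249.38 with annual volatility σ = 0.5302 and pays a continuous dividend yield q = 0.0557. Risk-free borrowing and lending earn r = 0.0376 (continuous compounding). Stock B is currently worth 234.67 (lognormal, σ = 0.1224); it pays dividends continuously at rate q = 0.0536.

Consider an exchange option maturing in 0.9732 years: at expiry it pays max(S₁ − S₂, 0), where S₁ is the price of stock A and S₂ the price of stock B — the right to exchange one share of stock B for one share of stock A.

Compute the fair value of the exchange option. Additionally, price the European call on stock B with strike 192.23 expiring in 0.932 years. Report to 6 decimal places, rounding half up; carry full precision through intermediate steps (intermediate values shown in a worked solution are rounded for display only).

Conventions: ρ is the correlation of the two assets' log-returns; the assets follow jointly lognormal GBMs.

exchange price = 59.403345
price(stock B call K=192.23) = 38.234993

σ_eff = √(σ₁² + σ₂² − 2ρσ₁σ₂) = √(0.5302² + 0.1224² − 2·-0.386·0.5302·0.1224) = 0.588382
d₁ = (ln(S₁/S₂) + (q₂ − q₁ + σ_eff²/2)T) / (σ_eff√T) = (ln(249.38/234.67) + (0.0536 − 0.0557 + 0.173097)·0.9732) / 0.580445 = 0.391444
d₂ = d₁ − σ_eff√T = 0.391444 − 0.580445 = -0.189000
N(d₁) = 0.652266,  N(d₂) = 0.425046
V = S₁·e^{−q₁T}·N(d₁) − S₂·e^{−q₂T}·N(d₂) = 154.079267 − 94.675922 = 59.403345
[vanilla: stock B call K=192.23]
σ√T = 0.1224·√0.932 = 0.118165
d₁ = (ln(S/K) + (r−q+σ²/2)T) / (σ√T) = (ln(234.67/192.23) + (0.0376−0.0536+0.1224²/2)·0.932) / 0.118165 = (0.199488 − 0.007930) / 0.118165 = 1.621097
d₂ = d₁ − σ√T = 1.621097 − 0.118165 = 1.502932
e^{−rT} = 0.965564
e^{−qT} = 0.951272
N(d₁) = 0.947502,  N(d₂) = 0.933572
price = S·e^{−qT}·N(d₁) − K·e^{−rT}·N(d₂) = 211.515534 − 173.280541 = 38.234993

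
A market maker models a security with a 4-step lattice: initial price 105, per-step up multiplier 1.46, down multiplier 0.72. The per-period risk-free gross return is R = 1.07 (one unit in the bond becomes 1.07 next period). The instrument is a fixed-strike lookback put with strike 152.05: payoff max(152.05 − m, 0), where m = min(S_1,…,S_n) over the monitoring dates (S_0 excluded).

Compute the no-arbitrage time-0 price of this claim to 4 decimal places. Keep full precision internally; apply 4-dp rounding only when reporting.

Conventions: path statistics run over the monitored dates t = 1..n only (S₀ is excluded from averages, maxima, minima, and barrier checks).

price = 52.4476

Risk-neutral up-probability p* = (R−d)/(u−d) = (1.07−0.72)/(1.46−0.72) = 0.4730; the claim prices as the p*-weighted sum of path payoffs discounted by R^4.
Enumerate all 2^4 = 16 price paths (U = up ×1.46, D = down ×0.72); each path with k up-moves has probability p*^k·(1−p*)^(4−k).
DDDD: m=28.2175, payoff=123.8325, prob=0.077149
UDDD: m=57.2189, payoff=94.8311, prob=0.069236
DUDD: m=57.2189, payoff=94.8311, prob=0.069236
UUDD: m=116.0273, payoff=36.0227, prob=0.062135
DDUD: m=54.4320, payoff=97.6180, prob=0.069236
UDUD: m=110.3760, payoff=41.6740, prob=0.062135
DUUD: m=75.6000, payoff=76.4500, prob=0.062135
UUUD: m=153.3000, payoff=0.0000, prob=0.055762
DDDU: m=39.1910, payoff=112.8590, prob=0.069236
UDDU: m=79.4707, payoff=72.5793, prob=0.062135
DUDU: m=75.6000, payoff=76.4500, prob=0.062135
UUDU: m=153.3000, payoff=0.0000, prob=0.055762
DDUU: m=54.4320, payoff=97.6180, prob=0.062135
UDUU: m=110.3760, payoff=41.6740, prob=0.055762
DUUU: m=75.6000, payoff=76.4500, prob=0.055762
UUUU: m=153.3000, payoff=0.0000, prob=0.050043
Price = Σ prob·payoff / R^4 = 68.748145 / 1.310796 = 52.4476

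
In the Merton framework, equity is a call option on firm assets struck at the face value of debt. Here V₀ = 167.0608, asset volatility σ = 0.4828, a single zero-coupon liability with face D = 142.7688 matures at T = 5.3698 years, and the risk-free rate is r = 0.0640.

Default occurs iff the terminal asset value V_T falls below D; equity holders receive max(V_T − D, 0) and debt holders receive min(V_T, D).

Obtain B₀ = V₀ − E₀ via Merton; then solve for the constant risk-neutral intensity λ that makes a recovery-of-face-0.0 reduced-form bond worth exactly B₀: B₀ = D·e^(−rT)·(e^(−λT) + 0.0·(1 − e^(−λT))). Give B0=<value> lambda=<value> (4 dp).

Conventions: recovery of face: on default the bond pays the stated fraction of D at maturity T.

Apply the equity-as-call identities (strike 142.7688, horizon 5.3698 years):
d₁ = [ln(V₀/D) + (r + σ²/2)T] / (σ√T)
   = [ln(167.0608/142.7688) + (0.0640 + 0.5·0.4828²)·5.3698] / (0.4828·√5.3698)
   = [0.157131 + 0.969506] / 1.118784 = 1.007020
d₂ = d₁ − σ√T = 1.007020 − 1.118784 = -0.111765
N(d₁) = 0.843037,  N(d₂) = 0.455505,  e^(−rT) = 0.709165
E₀ = V₀·N(d₁) − D·e^(−rT)·N(d₂)
   = 167.0608·0.843037 − 142.7688·0.709165·0.455505 = 94.720143
B₀ = V₀ − E₀ = 167.0608 − 94.720143 = 72.340657
e^(−λT) = (B₀·e^(rT)/D − 0)/(1 − 0) = (72.3407·1.410109/142.7688 − 0)/1 = 0.71449989
λ = −ln(0.71449989)/5.3698 = 0.062604

B0=72.3407 lambda=0.0626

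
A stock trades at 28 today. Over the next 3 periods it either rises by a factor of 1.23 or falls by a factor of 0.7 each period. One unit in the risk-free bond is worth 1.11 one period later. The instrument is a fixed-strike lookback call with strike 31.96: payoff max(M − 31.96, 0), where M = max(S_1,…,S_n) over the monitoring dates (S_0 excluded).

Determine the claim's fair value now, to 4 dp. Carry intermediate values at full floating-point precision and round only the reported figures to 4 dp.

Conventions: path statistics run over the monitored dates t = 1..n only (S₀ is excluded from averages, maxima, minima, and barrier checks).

price = 8.1669

Risk-neutral up-probability p* = (R−d)/(u−d) = (1.11−0.7)/(1.23−0.7) = 0.7736; the claim prices as the p*-weighted sum of path payoffs discounted by R^3.
Enumerate all 2^3 = 8 price paths (U = up ×1.23, D = down ×0.7); each path with k up-moves has probability p*^k·(1−p*)^(3−k).
DDD: M=19.6000, payoff=0.0000, prob=0.011607
UDD: M=34.4400, payoff=2.4800, prob=0.039657
DUD: M=24.1080, payoff=0.0000, prob=0.039657
UUD: M=42.3612, payoff=10.4012, prob=0.135494
DDU: M=19.6000, payoff=0.0000, prob=0.039657
UDU: M=34.4400, payoff=2.4800, prob=0.135494
DUU: M=29.6528, payoff=0.0000, prob=0.135494
UUU: M=52.1043, payoff=20.1443, prob=0.462939
Price = Σ prob·payoff / R^3 = 11.169255 / 1.367631 = 8.1669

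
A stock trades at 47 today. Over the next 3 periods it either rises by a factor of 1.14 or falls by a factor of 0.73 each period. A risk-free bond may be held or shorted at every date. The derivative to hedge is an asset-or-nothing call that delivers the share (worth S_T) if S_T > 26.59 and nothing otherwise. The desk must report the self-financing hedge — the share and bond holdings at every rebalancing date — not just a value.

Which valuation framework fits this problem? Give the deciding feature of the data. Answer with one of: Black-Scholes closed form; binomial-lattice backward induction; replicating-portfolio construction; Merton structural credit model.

Key observation: the deliverable is the dynamic trading strategy on the 3-step tree (spot 47, moves 1.14 and 0.73), so the valuation must go through the node-by-node replicating-portfolio solve.

framework: replicating-portfolio construction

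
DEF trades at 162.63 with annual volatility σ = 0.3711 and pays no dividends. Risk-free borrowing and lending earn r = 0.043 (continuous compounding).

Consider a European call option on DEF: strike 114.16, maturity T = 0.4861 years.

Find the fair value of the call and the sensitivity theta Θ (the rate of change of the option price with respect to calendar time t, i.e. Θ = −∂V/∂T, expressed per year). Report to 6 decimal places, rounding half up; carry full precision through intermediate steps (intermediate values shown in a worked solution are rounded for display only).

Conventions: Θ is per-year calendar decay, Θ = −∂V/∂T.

price = 51.973190
Θ = -9.330100

σ√T = 0.3711·√0.4861 = 0.258734
d₁ = (ln(S/K) + (r+σ²/2)T) / (σ√T) = (ln(162.63/114.16) + (0.043+0.3711²/2)·0.4861) / 0.258734 = (0.353877 + 0.054374) / 0.258734 = 1.577877
d₂ = d₁ − σ√T = 1.577877 − 0.258734 = 1.319143
e^{−rT} = 0.979315
N(d₁) = 0.942703,  N(d₂) = 0.906439
Call price V = S·N(d₁) − K·e^{−rT}·N(d₂) = 153.311801 − 101.338611 = 51.973190
φ(d₁) = (1/√(2π))·e^{−d₁²/2} = 0.114889
Θ = −S·φ(d₁)·σ/(2√T) − r·K·e^{−rT}·N(d₂) = −4.972540 − 4.357560 = -9.330100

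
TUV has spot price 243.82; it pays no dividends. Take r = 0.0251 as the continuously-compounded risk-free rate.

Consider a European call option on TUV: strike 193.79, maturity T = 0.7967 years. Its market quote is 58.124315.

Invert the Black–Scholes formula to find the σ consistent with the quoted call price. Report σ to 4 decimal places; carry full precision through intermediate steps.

sigma = 0.2754

At σ = 0.2754 the Black–Scholes value reproduces the quote:
σ√T = 0.2754·√0.7967 = 0.245817
d₁ = (ln(S/K) + (r+σ²/2)T) / (σ√T) = (ln(243.82/193.79) + (0.0251+0.2754²/2)·0.7967) / 0.245817 = (0.229655 + 0.050210) / 0.245817 = 1.138512
d₂ = d₁ − σ√T = 1.138512 − 0.245817 = 0.892695
e^{−rT} = 0.980201
N(d₁) = 0.872547,  N(d₂) = 0.813990
V = S·N(d₁) − K·e^{−rT}·N(d₂) = 212.744318 − 154.620003 = 58.124315 (the observed quote) — the price is monotone increasing in volatility, hence this σ is the only solution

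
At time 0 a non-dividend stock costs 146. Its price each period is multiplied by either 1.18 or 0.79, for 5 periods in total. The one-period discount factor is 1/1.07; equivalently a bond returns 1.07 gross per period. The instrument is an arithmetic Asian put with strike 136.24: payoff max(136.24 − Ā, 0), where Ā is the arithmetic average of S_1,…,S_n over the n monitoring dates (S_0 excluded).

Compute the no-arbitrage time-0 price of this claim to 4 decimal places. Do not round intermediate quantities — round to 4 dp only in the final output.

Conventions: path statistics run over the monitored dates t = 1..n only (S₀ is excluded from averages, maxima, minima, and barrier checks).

Set p* = 0.7179 (from d < R < u); the path-dependent value is the discounted p*-expectation over all price paths.
Enumerate all 2^5 = 32 price paths (U = up ×1.18, D = down ×0.79); each path with k up-moves has probability p*^k·(1−p*)^(5−k).
DDDDD: Ā=76.0469, payoff=60.1931, prob=0.001785
UDDDD: Ā=113.5890, payoff=22.6510, prob=0.004544
DUDDD: Ā=102.2010, payoff=34.0390, prob=0.004544
UUDDD: Ā=152.6547, payoff=0.0000, prob=0.011566
DDUDD: Ā=93.2045, payoff=43.0355, prob=0.004544
UDUDD: Ā=139.2169, payoff=0.0000, prob=0.011566
DUUDD: Ā=127.8289, payoff=8.4111, prob=0.011566
UUUDD: Ā=190.9342, payoff=0.0000, prob=0.029440
DDDUD: Ā=86.0973, payoff=50.1427, prob=0.004544
UDDUD: Ā=128.6010, payoff=7.6390, prob=0.011566
DUDUD: Ā=117.2130, payoff=19.0270, prob=0.011566
UUDUD: Ā=175.0776, payoff=0.0000, prob=0.029440
DDUUD: Ā=108.2164, payoff=28.0236, prob=0.011566
UDUUD: Ā=161.6397, payoff=0.0000, prob=0.029440
DUUUD: Ā=150.2517, payoff=0.0000, prob=0.029440
UUUUD: Ā=224.4267, payoff=0.0000, prob=0.074938
DDDDU: Ā=80.4825, payoff=55.7575, prob=0.004544
UDDDU: Ā=120.2144, payoff=16.0256, prob=0.011566
DUDDU: Ā=108.8264, payoff=27.4136, prob=0.011566
UUDDU: Ā=162.5508, payoff=0.0000, prob=0.029440
DDUDU: Ā=99.8299, payoff=36.4101, prob=0.011566
UDUDU: Ā=149.1130, payoff=0.0000, prob=0.029440
DUUDU: Ā=137.7250, payoff=0.0000, prob=0.029440
UUUDU: Ā=205.7158, payoff=0.0000, prob=0.074938
DDDUU: Ā=92.7226, payoff=43.5174, prob=0.011566
UDDUU: Ā=138.4971, payoff=0.0000, prob=0.029440
DUDUU: Ā=127.1091, payoff=9.1309, prob=0.029440
UUDUU: Ā=189.8592, payoff=0.0000, prob=0.074938
DDUUU: Ā=118.1126, payoff=18.1274, prob=0.029440
UDUUU: Ā=176.4213, payoff=0.0000, prob=0.074938
DUUUU: Ā=165.0333, payoff=0.0000, prob=0.074938
UUUUU: Ā=246.5055, payoff=0.0000, prob=0.190751
Price = Σ prob·payoff / R^5 = 4.000844 / 1.402552 = 2.8525

price = 2.8525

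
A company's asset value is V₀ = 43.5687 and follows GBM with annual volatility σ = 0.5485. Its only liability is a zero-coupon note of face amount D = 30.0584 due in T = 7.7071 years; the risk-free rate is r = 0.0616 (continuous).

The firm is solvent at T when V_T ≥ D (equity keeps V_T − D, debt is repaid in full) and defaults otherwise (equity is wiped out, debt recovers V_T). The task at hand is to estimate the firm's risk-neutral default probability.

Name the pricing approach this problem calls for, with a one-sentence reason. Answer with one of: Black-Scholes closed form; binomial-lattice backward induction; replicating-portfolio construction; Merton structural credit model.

Key observation: the question is about default risk generated by asset-value dynamics against a debt face of 30.0584 — the structural framework prices exactly that.

framework: Merton structural credit model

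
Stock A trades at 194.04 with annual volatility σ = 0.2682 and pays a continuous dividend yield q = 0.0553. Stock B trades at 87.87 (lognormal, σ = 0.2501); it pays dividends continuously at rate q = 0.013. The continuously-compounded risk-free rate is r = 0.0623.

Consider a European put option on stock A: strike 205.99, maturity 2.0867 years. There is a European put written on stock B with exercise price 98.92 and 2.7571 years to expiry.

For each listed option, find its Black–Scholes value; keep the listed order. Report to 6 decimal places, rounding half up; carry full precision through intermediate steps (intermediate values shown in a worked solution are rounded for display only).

[stock A put K=205.99]
σ√T = 0.2682·√2.0867 = 0.387426
d₁ = (ln(S/K) + (r−q+σ²/2)T) / (σ√T) = (ln(194.04/205.99) + (0.0623−0.0553+0.2682²/2)·2.0867) / 0.387426 = (-0.059763 + 0.089656) / 0.387426 = 0.077158
d₂ = d₁ − σ√T = 0.077158 − 0.387426 = -0.310268
e^{−rT} = 0.878094
e^{−qT} = 0.891015
N(−d₁) = 0.469249,  N(−d₂) = 0.621821
price = K·e^{−rT}·N(−d₂) − S·e^{−qT}·N(−d₁) = 112.474195 − 81.129596 = 31.344599
[stock B put K=98.92]
σ√T = 0.2501·√2.7571 = 0.415279
d₁ = (ln(S/K) + (r−q+σ²/2)T) / (σ√T) = (ln(87.87/98.92) + (0.0623−0.013+0.2501²/2)·2.7571) / 0.415279 = (-0.118453 + 0.222153) / 0.415279 = 0.249713
d₂ = d₁ − σ√T = 0.249713 − 0.415279 = -0.165566
e^{−rT} = 0.842175
e^{−qT} = 0.964792
N(−d₁) = 0.401405,  N(−d₂) = 0.565751
price = K·e^{−rT}·N(−d₂) − S·e^{−qT}·N(−d₁) = 47.131557 − 34.029622 = 13.101935

price(stock A put K=205.99) = 31.344599
price(stock B put K=98.92) = 13.101935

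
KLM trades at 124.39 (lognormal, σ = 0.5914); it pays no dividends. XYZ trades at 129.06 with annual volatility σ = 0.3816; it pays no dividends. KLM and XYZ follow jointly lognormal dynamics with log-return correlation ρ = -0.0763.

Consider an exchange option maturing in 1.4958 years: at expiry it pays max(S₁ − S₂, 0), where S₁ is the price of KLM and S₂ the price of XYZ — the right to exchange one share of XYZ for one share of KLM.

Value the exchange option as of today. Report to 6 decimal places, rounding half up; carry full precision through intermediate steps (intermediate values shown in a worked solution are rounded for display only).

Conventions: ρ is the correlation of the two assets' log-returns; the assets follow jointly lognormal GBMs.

σ_eff = √(σ₁² + σ₂² − 2ρσ₁σ₂) = √(0.5914² + 0.3816² − 2·-0.0763·0.5914·0.3816) = 0.727881
d₁ = (ln(S₁/S₂) + (q₂ − q₁ + σ_eff²/2)T) / (σ_eff√T) = (ln(124.39/129.06) + (0.0 − 0.0 + 0.264906)·1.4958) / 0.890220 = 0.403709
d₂ = d₁ − σ_eff√T = 0.403709 − 0.890220 = -0.486510
N(d₁) = 0.656787,  N(d₂) = 0.313303
V = S₁·e^{−q₁T}·N(d₁) − S₂·e^{−q₂T}·N(d₂) = 81.697705 − 40.434838 = 41.262867
Key observation: r never enters — measured in units of XYZ, the claim is a call on S₁/S₂ struck at 1, so only the dividend yields and σ_eff matter.

exchange price = 41.262867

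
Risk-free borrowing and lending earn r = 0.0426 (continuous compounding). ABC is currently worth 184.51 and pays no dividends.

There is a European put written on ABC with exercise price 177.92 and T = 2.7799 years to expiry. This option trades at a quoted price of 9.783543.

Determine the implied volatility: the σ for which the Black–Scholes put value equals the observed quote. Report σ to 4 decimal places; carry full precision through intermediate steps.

At σ = 0.1795 the Black–Scholes value reproduces the quote:
σ√T = 0.1795·√2.7799 = 0.299281
d₁ = (ln(S/K) + (r+σ²/2)T) / (σ√T) = (ln(184.51/177.92) + (0.0426+0.1795²/2)·2.7799) / 0.299281 = (0.036370 + 0.163208) / 0.299281 = 0.666858
d₂ = d₁ − σ√T = 0.666858 − 0.299281 = 0.367577
e^{−rT} = 0.888320
N(−d₁) = 0.252431,  N(−d₂) = 0.356594
V = K·e^{−rT}·N(−d₂) − S·N(−d₁) = 56.359655 − 46.576112 = 9.783543 (the quoted price), and the Black–Scholes price is strictly increasing in σ, so σ is unique

sigma = 0.1795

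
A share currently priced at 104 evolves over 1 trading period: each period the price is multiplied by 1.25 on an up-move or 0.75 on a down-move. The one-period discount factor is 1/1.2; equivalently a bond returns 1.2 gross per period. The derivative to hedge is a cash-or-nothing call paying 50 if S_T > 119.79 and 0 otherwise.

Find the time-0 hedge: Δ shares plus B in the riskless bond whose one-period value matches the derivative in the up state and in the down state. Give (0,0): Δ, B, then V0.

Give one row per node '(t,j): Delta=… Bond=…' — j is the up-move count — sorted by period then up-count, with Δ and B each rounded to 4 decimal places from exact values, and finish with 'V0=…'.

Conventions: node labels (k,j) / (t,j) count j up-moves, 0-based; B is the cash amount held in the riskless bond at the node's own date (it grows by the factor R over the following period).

No-arbitrage ⇒ martingale measure with p* = (R−d)/(u−d) = 0.9000.
Terminal payoffs: V(1,0)=0.0000, V(1,1)=50.0000
Node (0,0) S=104.0000: V=(p*·50.0000+(1−p*)·0.0000)/1.2=37.5000; Δ=(50.0000−0.0000)/(130.0000−78.0000)=0.9615; B=V−Δ·S=-62.5000
Verification: the root portfolio costs Δ(0,0)·S0 + B(0,0) = 37.5000, matching V0.

(0,0): Delta=0.9615 Bond=-62.5000
V0=37.5000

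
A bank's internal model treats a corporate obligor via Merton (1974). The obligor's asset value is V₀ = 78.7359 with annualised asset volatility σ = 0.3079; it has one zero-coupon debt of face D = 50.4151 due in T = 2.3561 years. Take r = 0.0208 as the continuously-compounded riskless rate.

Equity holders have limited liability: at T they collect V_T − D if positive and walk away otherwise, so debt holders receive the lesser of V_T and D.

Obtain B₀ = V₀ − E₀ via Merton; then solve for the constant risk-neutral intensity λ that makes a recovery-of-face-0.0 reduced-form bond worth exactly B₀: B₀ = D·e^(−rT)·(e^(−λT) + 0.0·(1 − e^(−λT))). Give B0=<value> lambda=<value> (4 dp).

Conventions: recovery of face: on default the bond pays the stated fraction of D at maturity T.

Equity is a call on the firm's assets struck at D = 50.4151:
d₁ = [ln(V₀/D) + (r + σ²/2)T] / (σ√T)
   = [ln(78.7359/50.4151) + (0.0208 + 0.5·0.3079²)·2.3561] / (0.3079·√2.3561)
   = [0.445808 + 0.160689] / 0.472614 = 1.283283
d₂ = d₁ − σ√T = 1.283283 − 0.472614 = 0.810669
N(d₁) = 0.900303,  N(d₂) = 0.791222,  e^(−rT) = 0.952175
E₀ = V₀·N(d₁) − D·e^(−rT)·N(d₂)
   = 78.7359·0.900303 − 50.4151·0.952175·0.791222 = 32.904400
B₀ = V₀ − E₀ = 78.7359 − 32.904400 = 45.831500
e^(−λT) = (B₀·e^(rT)/D − 0)/(1 − 0) = (45.8315·1.050228/50.4151 − 0)/1 = 0.95474382
λ = −ln(0.95474382)/2.3561 = 0.019656

B0=45.8315 lambda=0.0197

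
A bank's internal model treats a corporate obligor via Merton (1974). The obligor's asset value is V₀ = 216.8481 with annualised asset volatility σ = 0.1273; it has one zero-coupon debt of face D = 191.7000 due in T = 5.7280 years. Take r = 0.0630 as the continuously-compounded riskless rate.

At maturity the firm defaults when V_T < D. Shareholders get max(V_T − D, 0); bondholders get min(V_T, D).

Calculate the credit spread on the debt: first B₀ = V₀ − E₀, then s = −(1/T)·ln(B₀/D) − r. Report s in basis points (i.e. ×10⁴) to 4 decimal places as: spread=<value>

Apply the equity-as-call identities (strike 191.7000, horizon 5.7280 years):
d₁ = [ln(V₀/D) + (r + σ²/2)T] / (σ√T)
   = [ln(216.8481/191.7000) + (0.0630 + 0.5·0.1273²)·5.7280] / (0.1273·√5.7280)
   = [0.123265 + 0.407276] / 0.304670 = 1.741363
d₂ = d₁ − σ√T = 1.741363 − 0.304670 = 1.436693
N(d₁) = 0.959190,  N(d₂) = 0.924597,  e^(−rT) = 0.697074
E₀ = V₀·N(d₁) − D·e^(−rT)·N(d₂)
   = 216.8481·0.959190 − 191.7000·0.697074·0.924597 = 84.445469
B₀ = V₀ − E₀ = 216.8481 − 84.445469 = 132.402631
spread = −(1/T)·ln(B₀/D) − r = −(1/5.7280)·ln(132.402631/191.7000) − 0.0630 = 0.00160966
in basis points: 0.00160966 × 10⁴ = 16.0966 bp

spread=16.0966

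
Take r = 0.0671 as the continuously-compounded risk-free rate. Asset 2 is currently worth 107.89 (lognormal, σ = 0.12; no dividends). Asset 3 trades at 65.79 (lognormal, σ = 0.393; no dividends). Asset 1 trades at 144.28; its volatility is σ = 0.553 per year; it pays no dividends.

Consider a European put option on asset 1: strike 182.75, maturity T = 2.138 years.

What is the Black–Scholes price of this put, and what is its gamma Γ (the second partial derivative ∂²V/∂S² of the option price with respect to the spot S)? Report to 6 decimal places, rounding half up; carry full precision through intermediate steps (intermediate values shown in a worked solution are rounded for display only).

σ√T = 0.553·√2.138 = 0.808591
d₁ = (ln(S/K) + (r+σ²/2)T) / (σ√T) = (ln(144.28/182.75) + (0.0671+0.553²/2)·2.138) / 0.808591 = (-0.236363 + 0.470370) / 0.808591 = 0.289400
d₂ = d₁ − σ√T = 0.289400 − 0.808591 = -0.519191
e^{−rT} = 0.866356
N(−d₁) = 0.386138,  N(−d₂) = 0.698186
Put price V = K·e^{−rT}·N(−d₂) − S·N(−d₁) = 110.541376 − 55.711933 = 54.829443
φ(d₁) = (1/√(2π))·e^{−d₁²/2} = 0.382581
Γ = φ(d₁) / (S·σ·√T) = 0.003279

price = 54.829443
Γ = 0.003279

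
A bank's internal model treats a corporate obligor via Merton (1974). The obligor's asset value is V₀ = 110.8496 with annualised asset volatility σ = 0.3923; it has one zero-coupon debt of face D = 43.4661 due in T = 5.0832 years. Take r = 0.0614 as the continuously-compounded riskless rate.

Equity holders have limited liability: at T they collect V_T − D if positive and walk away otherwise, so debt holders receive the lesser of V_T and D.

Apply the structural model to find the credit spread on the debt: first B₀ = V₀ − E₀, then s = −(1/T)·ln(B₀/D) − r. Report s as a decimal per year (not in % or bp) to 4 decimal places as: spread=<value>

With assets at 110.8496 and a single debt payment of 43.4661 at 5.0832 years:
d₁ = [ln(V₀/D) + (r + σ²/2)T] / (σ√T)
   = [ln(110.8496/43.4661) + (0.0614 + 0.5·0.3923²)·5.0832] / (0.3923·√5.0832)
   = [0.936193 + 0.703259] / 0.884478 = 1.853582
d₂ = d₁ − σ√T = 1.853582 − 0.884478 = 0.969104
N(d₁) = 0.968100,  N(d₂) = 0.833753,  e^(−rT) = 0.731902
E₀ = V₀·N(d₁) − D·e^(−rT)·N(d₂)
   = 110.8496·0.968100 − 43.4661·0.731902·0.833753 = 80.789414
B₀ = V₀ − E₀ = 110.8496 − 80.789414 = 30.060186
spread = −(1/T)·ln(B₀/D) − r = −(1/5.0832)·ln(30.060186/43.4661) − 0.0614 = 0.01114874

spread=0.0111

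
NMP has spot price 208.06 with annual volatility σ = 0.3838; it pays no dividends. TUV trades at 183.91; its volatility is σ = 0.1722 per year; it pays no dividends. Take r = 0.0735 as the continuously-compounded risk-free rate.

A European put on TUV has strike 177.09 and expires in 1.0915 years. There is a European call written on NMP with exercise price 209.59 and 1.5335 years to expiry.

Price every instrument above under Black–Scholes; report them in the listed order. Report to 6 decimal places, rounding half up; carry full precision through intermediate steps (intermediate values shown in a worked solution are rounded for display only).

price(TUV put K=177.09) = 4.787554
price(NMP call K=209.59) = 48.423473

[TUV put K=177.09]
σ√T = 0.1722·√1.0915 = 0.179906
d₁ = (ln(S/K) + (r+σ²/2)T) / (σ√T) = (ln(183.91/177.09) + (0.0735+0.1722²/2)·1.0915) / 0.179906 = (0.037788 + 0.096408) / 0.179906 = 0.745928
d₂ = d₁ − σ√T = 0.745928 − 0.179906 = 0.566022
e^{−rT} = 0.922908
N(−d₁) = 0.227855,  N(−d₂) = 0.285689
price = K·e^{−rT}·N(−d₂) − S·N(−d₁) = 46.692454 − 41.904900 = 4.787554
[NMP call K=209.59]
σ√T = 0.3838·√1.5335 = 0.475277
d₁ = (ln(S/K) + (r+σ²/2)T) / (σ√T) = (ln(208.06/209.59) + (0.0735+0.3838²/2)·1.5335) / 0.475277 = (-0.007327 + 0.225656) / 0.475277 = 0.459373
d₂ = d₁ − σ√T = 0.459373 − 0.475277 = -0.015904
e^{−rT} = 0.893408
N(d₁) = 0.677017,  N(d₂) = 0.493656
price = S·N(d₁) − K·e^{−rT}·N(d₂) = 140.860154 − 92.436681 = 48.423473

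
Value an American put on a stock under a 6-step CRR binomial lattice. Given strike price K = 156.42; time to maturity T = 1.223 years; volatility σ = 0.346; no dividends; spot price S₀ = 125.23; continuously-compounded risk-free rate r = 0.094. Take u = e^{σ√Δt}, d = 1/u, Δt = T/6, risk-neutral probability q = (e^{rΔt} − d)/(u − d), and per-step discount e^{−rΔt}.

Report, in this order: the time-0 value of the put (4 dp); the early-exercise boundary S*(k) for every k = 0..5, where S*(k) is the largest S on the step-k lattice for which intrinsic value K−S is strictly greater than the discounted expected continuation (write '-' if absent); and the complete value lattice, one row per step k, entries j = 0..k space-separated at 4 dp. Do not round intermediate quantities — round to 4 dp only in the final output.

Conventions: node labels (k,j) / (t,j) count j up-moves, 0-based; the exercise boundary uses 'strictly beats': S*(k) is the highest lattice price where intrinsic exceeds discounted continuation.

Δt=0.20383  u=1.16907  d=0.85538  q=0.52269  discount=0.98102
step 6 (expiry): payoffs max(K−S,0) = 107.3680 89.3790 64.7928 31.1900 0.0000 0.0000 0.0000
step 5: (k=5,j=0): S=57.3454, K−S=99.0746, hold=96.1060 ⇒ V=99.0746 exercise | (k=5,j=1): S=78.3759, K−S=78.0441, hold=75.0755 ⇒ V=78.0441 exercise | (k=5,j=2): S=107.1190, K−S=49.3010, hold=46.3325 ⇒ V=49.3010 exercise | (k=5,j=3): S=146.4031, K−S=10.0169, hold=14.6046 ⇒ V=14.6046 continue | (k=5,j=4): S=200.0940, K−S=0.0000, hold=0.0000 ⇒ V=0.0000 continue | (k=5,j=5): S=273.4752, K−S=0.0000, hold=0.0000 ⇒ V=0.0000 continue  boundary S*=107.1190
step 4: (k=4,j=0): S=67.0410, K−S=89.3790, hold=86.4104 ⇒ V=89.3790 exercise | (k=4,j=1): S=91.6272, K−S=64.7928, hold=61.8242 ⇒ V=64.7928 exercise | (k=4,j=2): S=125.2300, K−S=31.1900, hold=30.5739 ⇒ V=31.1900 exercise | (k=4,j=3): S=171.1560, K−S=0.0000, hold=6.8386 ⇒ V=6.8386 continue | (k=4,j=4): S=233.9246, K−S=0.0000, hold=0.0000 ⇒ V=0.0000 continue  boundary S*=125.2300
step 3: (k=3,j=0): S=78.3759, K−S=78.0441, hold=75.0755 ⇒ V=78.0441 exercise | (k=3,j=1): S=107.1190, K−S=49.3010, hold=46.3325 ⇒ V=49.3010 exercise | (k=3,j=2): S=146.4031, K−S=10.0169, hold=18.1113 ⇒ V=18.1113 continue | (k=3,j=3): S=200.0940, K−S=0.0000, hold=3.2021 ⇒ V=3.2021 continue  boundary S*=107.1190
step 2: (k=2,j=0): S=91.6272, K−S=64.7928, hold=61.8242 ⇒ V=64.7928 exercise | (k=2,j=1): S=125.2300, K−S=31.1900, hold=32.3721 ⇒ V=32.3721 continue | (k=2,j=2): S=171.1560, K−S=0.0000, hold=10.1225 ⇒ V=10.1225 continue  boundary S*=91.6272
step 1: (k=1,j=0): S=107.1190, K−S=49.3010, hold=46.9386 ⇒ V=49.3010 exercise | (k=1,j=1): S=146.4031, K−S=10.0169, hold=20.3487 ⇒ V=20.3487 continue  boundary S*=107.1190
step 0: (k=0,j=0): S=125.2300, K−S=31.1900, hold=33.5194 ⇒ V=33.5194 continue  boundary S*=-

price = 33.5194
boundary = - 107.1190 91.6272 107.1190 125.2300 107.1190
tree:
33.5194
49.3010 20.3487
64.7928 32.3721 10.1225
78.0441 49.3010 18.1113 3.2021
89.3790 64.7928 31.1900 6.8386 0.0000
99.0746 78.0441 49.3010 14.6046 0.0000 0.0000
107.3680 89.3790 64.7928 31.1900 0.0000 0.0000 0.0000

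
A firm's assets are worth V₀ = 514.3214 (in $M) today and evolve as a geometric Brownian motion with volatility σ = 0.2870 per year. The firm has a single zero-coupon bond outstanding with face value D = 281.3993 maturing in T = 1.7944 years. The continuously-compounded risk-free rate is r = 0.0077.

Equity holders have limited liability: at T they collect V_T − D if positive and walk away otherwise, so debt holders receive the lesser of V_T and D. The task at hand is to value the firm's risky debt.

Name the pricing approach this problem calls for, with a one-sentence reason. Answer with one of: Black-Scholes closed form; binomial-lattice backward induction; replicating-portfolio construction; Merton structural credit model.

Key observation: assets follow a GBM and default happens iff V_T < 281.3993; valuing claims on that split (equity as a call, risky debt as the residual) is the structural model's definition.

framework: Merton structural credit model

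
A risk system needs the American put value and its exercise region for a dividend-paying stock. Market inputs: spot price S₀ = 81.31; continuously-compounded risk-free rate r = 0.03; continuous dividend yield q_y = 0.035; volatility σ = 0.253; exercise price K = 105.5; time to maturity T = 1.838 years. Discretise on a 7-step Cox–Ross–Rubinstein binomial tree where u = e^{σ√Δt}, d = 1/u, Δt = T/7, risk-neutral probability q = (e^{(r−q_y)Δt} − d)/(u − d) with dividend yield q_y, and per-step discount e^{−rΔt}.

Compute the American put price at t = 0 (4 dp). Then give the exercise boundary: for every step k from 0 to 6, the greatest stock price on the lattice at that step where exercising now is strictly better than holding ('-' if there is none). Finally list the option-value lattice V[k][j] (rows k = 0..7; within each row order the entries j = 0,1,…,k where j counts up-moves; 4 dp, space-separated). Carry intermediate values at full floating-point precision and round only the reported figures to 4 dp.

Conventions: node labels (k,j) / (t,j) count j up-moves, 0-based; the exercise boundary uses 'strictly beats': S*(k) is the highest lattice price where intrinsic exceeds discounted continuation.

params: Δt=0.26257 u=1.13842 d=0.87841 q=0.46259 e^(-rΔt)=0.99215
t_7 payoffs: 72.6885 62.9763 50.3893 34.0765 12.9350 0.0000 0.0000 0.0000
t_6: node(6,0) S=37.3532 payoff=68.1468 vs cont=67.6607 → 68.1468 [stop]  node(6,1) S=48.4098 payoff=57.0902 vs cont=56.7053 → 57.0902 [stop]  node(6,2) S=62.7392 payoff=42.7608 vs cont=42.5070 → 42.7608 [stop]  node(6,3) S=81.3100 payoff=24.1900 vs cont=24.1060 → 24.1900 [stop]  node(6,4) S=105.3778 payoff=0.1222 vs cont=6.8969 → 6.8969 [wait]  node(6,5) S=136.5697 payoff=0.0000 vs cont=0.0000 → 0.0000 [wait]  node(6,6) S=176.9945 payoff=0.0000 vs cont=0.0000 → 0.0000 [wait]  ⇒ S*(6)=81.3100
t_5: node(5,0) S=42.5237 payoff=62.9763 vs cont=62.5375 → 62.9763 [stop]  node(5,1) S=55.1107 payoff=50.3893 vs cont=50.0656 → 50.3893 [stop]  node(5,2) S=71.4235 payoff=34.0765 vs cont=33.9021 → 34.0765 [stop]  node(5,3) S=92.5650 payoff=12.9350 vs cont=16.0634 → 16.0634 [wait]  node(5,4) S=119.9642 payoff=0.0000 vs cont=3.6774 → 3.6774 [wait]  node(5,5) S=155.4737 payoff=0.0000 vs cont=0.0000 → 0.0000 [wait]  ⇒ S*(5)=71.4235
t_4: node(4,0) S=48.4098 payoff=57.0902 vs cont=56.7053 → 57.0902 [stop]  node(4,1) S=62.7392 payoff=42.7608 vs cont=42.5070 → 42.7608 [stop]  node(4,2) S=81.3100 payoff=24.1900 vs cont=25.5418 → 25.5418 [wait]  node(4,3) S=105.3778 payoff=0.1222 vs cont=10.2527 → 10.2527 [wait]  node(4,4) S=136.5697 payoff=0.0000 vs cont=1.9608 → 1.9608 [wait]  ⇒ S*(4)=62.7392
t_3: node(3,0) S=55.1107 payoff=50.3893 vs cont=50.0656 → 50.3893 [stop]  node(3,1) S=71.4235 payoff=34.0765 vs cont=34.5225 → 34.5225 [wait]  node(3,2) S=92.5650 payoff=12.9350 vs cont=18.3243 → 18.3243 [wait]  node(3,3) S=119.9642 payoff=0.0000 vs cont=6.3666 → 6.3666 [wait]  ⇒ S*(3)=55.1107
t_2: node(2,0) S=62.7392 payoff=42.7608 vs cont=42.7117 → 42.7608 [stop]  node(2,1) S=81.3100 payoff=24.1900 vs cont=26.8173 → 26.8173 [wait]  node(2,2) S=105.3778 payoff=0.1222 vs cont=12.6924 → 12.6924 [wait]  ⇒ S*(2)=62.7392
t_1: node(1,0) S=71.4235 payoff=34.0765 vs cont=35.1079 → 35.1079 [wait]  node(1,1) S=92.5650 payoff=12.9350 vs cont=20.1241 → 20.1241 [wait]  ⇒ S*(1)=-
t_0: node(0,0) S=81.3100 payoff=24.1900 vs cont=27.9555 → 27.9555 [wait]  ⇒ S*(0)=-

price = 27.9555
boundary = - - 62.7392 55.1107 62.7392 71.4235 81.3100
tree:
27.9555
35.1079 20.1241
42.7608 26.8173 12.6924
50.3893 34.5225 18.3243 6.3666
57.0902 42.7608 25.5418 10.2527 1.9608
62.9763 50.3893 34.0765 16.0634 3.6774 0.0000
68.1468 57.0902 42.7608 24.1900 6.8969 0.0000 0.0000
72.6885 62.9763 50.3893 34.0765 12.9350 0.0000 0.0000 0.0000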